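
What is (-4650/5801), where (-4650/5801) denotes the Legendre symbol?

(-4650/5801)
  = (1151/5801)    [-4650 ≡ 1151 mod 5801]
  = (5801/1151)    [QR: 5801 ≡ 1 mod 4, sign kept]
  = (46/1151)    [5801 ≡ 46 mod 1151]
  = (23/1151)    [1151 ≡ 7 mod 8 ⇒ (2/1151) = +1]
  = -(1151/23)    [QR: both ≡ 3 mod 4, sign flips]
  = -(1/23)    [1151 ≡ 1 mod 23]
  = -1    [(1/23) = 1]

-1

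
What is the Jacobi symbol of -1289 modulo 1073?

-1

(-1289 / 1073)
  = (857 / 1073)    [-1289 ≡ 857 mod 1073]
  = (1073 / 857)    [QR: 857 ≡ 1 mod 4, sign kept]
  = (216 / 857)    [1073 ≡ 216 mod 857]
  = (27 / 857)    [857 ≡ 1 mod 8 ⇒ (2 / 857)^3 = +1]
  = (857 / 27)    [QR: 857 ≡ 1 mod 4, sign kept]
  = (20 / 27)    [857 ≡ 20 mod 27]
  = (5 / 27)    [27 ≡ 3 mod 8 ⇒ (2 / 27)^2 = +1]
  = (27 / 5)    [QR: 5 ≡ 1 mod 4, sign kept]
  = (2 / 5)    [27 ≡ 2 mod 5]
  = -(1 / 5)    [5 ≡ 5 mod 8 ⇒ (2 / 5) = -1]
  = -1    [(1 / 5) = 1]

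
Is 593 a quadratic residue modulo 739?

yes

593 ≡ 1 (mod 4), so quadratic reciprocity gives (593/739) = (739/593). Reduce: 739 ≡ 146 (mod 593). Now have (146/593).
Factor out 2: 146 = 2·73. Since 593 ≡ 1 (mod 8), (2/593) = +1. Now have (73/593).
73 ≡ 1 (mod 4), so quadratic reciprocity gives (73/593) = (593/73). Reduce: 593 ≡ 9 (mod 73). Now have (9/73).
9 ≡ 1 (mod 4), so quadratic reciprocity gives (9/73) = (73/9). Reduce: 73 ≡ 1 (mod 9). Now have (1/9).
(1/9) = 1. Collecting the sign factors: 1.
(593/739) = 1, and 739 is prime, so 593 is a quadratic residue mod 739.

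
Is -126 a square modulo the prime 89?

Pull out -1: (-126|89) = (-1|89)·(126|89). Since 89 ≡ 1 (mod 4), (-1|89) = +1. Now have (126|89).
Reduce the numerator: 126 ≡ 37 (mod 89), so (126|89) = (37|89).
37 ≡ 1 (mod 4), so quadratic reciprocity gives (37|89) = (89|37). Reduce: 89 ≡ 15 (mod 37). Now have (15|37).
37 ≡ 1 (mod 4), so quadratic reciprocity gives (15|37) = (37|15). Reduce: 37 ≡ 7 (mod 15). Now have (7|15).
Both 7 ≡ 3 and 15 ≡ 3 (mod 4), so reciprocity gives (7|15) = -(15|7). Reduce: 15 ≡ 1 (mod 7). Now have -(1|7).
(1|7) = 1. Collecting the sign factors: -1.
(-126|89) = -1, and 89 is prime, so -126 is not a quadratic residue mod 89.

no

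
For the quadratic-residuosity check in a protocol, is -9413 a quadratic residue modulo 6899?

(-9413/6899)
  = -(9413/6899)    [6899 ≡ 3 mod 4 ⇒ (-1/6899) = -1]
  = -(2514/6899)    [9413 ≡ 2514 mod 6899]
  = (1257/6899)    [6899 ≡ 3 mod 8 ⇒ (2/6899) = -1]
  = (6899/1257)    [QR: 1257 ≡ 1 mod 4, sign kept]
  = (614/1257)    [6899 ≡ 614 mod 1257]
  = (307/1257)    [1257 ≡ 1 mod 8 ⇒ (2/1257) = +1]
  = (1257/307)    [QR: 1257 ≡ 1 mod 4, sign kept]
  = (29/307)    [1257 ≡ 29 mod 307]
  = (307/29)    [QR: 29 ≡ 1 mod 4, sign kept]
  = (17/29)    [307 ≡ 17 mod 29]
  = (29/17)    [QR: 17 ≡ 1 mod 4, sign kept]
  = (12/17)    [29 ≡ 12 mod 17]
  = (3/17)    [17 ≡ 1 mod 8 ⇒ (2/17)^2 = +1]
  = (17/3)    [QR: 17 ≡ 1 mod 4, sign kept]
  = (2/3)    [17 ≡ 2 mod 3]
  = -(1/3)    [3 ≡ 3 mod 8 ⇒ (2/3) = -1]
  = -1    [(1/3) = 1]
(-9413/6899) = -1, and 6899 is prime, so -9413 is not a quadratic residue mod 6899.

no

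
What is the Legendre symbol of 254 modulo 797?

(254/797)
  = -(127/797)    [797 ≡ 5 mod 8 ⇒ (2/797) = -1]
  = -(797/127)    [QR: 797 ≡ 1 mod 4, sign kept]
  = -(35/127)    [797 ≡ 35 mod 127]
  = (127/35)    [QR: both ≡ 3 mod 4, sign flips]
  = (22/35)    [127 ≡ 22 mod 35]
  = -(11/35)    [35 ≡ 3 mod 8 ⇒ (2/35) = -1]
  = (35/11)    [QR: both ≡ 3 mod 4, sign flips]
  = (2/11)    [35 ≡ 2 mod 11]
  = -(1/11)    [11 ≡ 3 mod 8 ⇒ (2/11) = -1]
  = -1    [(1/11) = 1]

-1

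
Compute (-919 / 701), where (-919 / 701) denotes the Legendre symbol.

(-919 / 701)
  = (483 / 701)    [-919 ≡ 483 mod 701]
  = (701 / 483)    [QR: 701 ≡ 1 mod 4, sign kept]
  = (218 / 483)    [701 ≡ 218 mod 483]
  = -(109 / 483)    [483 ≡ 3 mod 8 ⇒ (2 / 483) = -1]
  = -(483 / 109)    [QR: 109 ≡ 1 mod 4, sign kept]
  = -(47 / 109)    [483 ≡ 47 mod 109]
  = -(109 / 47)    [QR: 109 ≡ 1 mod 4, sign kept]
  = -(15 / 47)    [109 ≡ 15 mod 47]
  = (47 / 15)    [QR: both ≡ 3 mod 4, sign flips]
  = (2 / 15)    [47 ≡ 2 mod 15]
  = (1 / 15)    [15 ≡ 7 mod 8 ⇒ (2 / 15) = +1]
  = 1    [(1 / 15) = 1]

1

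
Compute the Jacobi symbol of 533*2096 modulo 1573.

By multiplicativity, (533·2096|1573) = (533|1573)·(2096|1573).
First factor (533|1573):
(533|1573)
  = (1573|533)    [QR: 533 ≡ 1 mod 4, sign kept]
  = (507|533)    [1573 ≡ 507 mod 533]
  = (533|507)    [QR: 533 ≡ 1 mod 4, sign kept]
  = (26|507)    [533 ≡ 26 mod 507]
  = -(13|507)    [507 ≡ 3 mod 8 ⇒ (2|507) = -1]
  = -(507|13)    [QR: 13 ≡ 1 mod 4, sign kept]
  = -(0|13)    [507 ≡ 0 mod 13]
  = 0    [numerator 0, gcd > 1]
Second factor (2096|1573):
(2096|1573)
  = (523|1573)    [2096 ≡ 523 mod 1573]
  = (1573|523)    [QR: 1573 ≡ 1 mod 4, sign kept]
  = (4|523)    [1573 ≡ 4 mod 523]
  = (1|523)    [523 ≡ 3 mod 8 ⇒ (2|523)^2 = +1]
  = 1    [(1|523) = 1]
Product: (0)·(1) = 0.

0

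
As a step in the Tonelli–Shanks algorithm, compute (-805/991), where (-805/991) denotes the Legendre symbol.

-1

(-805/991)
  = (186/991)    [-805 ≡ 186 mod 991]
  = (93/991)    [991 ≡ 7 mod 8 ⇒ (2/991) = +1]
  = (991/93)    [QR: 93 ≡ 1 mod 4, sign kept]
  = (61/93)    [991 ≡ 61 mod 93]
  = (93/61)    [QR: 61 ≡ 1 mod 4, sign kept]
  = (32/61)    [93 ≡ 32 mod 61]
  = -(1/61)    [61 ≡ 5 mod 8 ⇒ (2/61)^5 = -1]
  = -1    [(1/61) = 1]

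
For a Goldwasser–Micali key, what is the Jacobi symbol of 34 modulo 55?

1

(34 / 55)
  = (17 / 55)    [55 ≡ 7 mod 8 ⇒ (2 / 55) = +1]
  = (55 / 17)    [QR: 17 ≡ 1 mod 4, sign kept]
  = (4 / 17)    [55 ≡ 4 mod 17]
  = (1 / 17)    [17 ≡ 1 mod 8 ⇒ (2 / 17)^2 = +1]
  = 1    [(1 / 17) = 1]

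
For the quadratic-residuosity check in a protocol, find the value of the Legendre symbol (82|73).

Reduce the numerator: 82 ≡ 9 (mod 73), so (82|73) = (9|73).
9 ≡ 1 (mod 4), so quadratic reciprocity gives (9|73) = (73|9). Reduce: 73 ≡ 1 (mod 9). Now have (1|9).
(1|9) = 1. Collecting the sign factors: 1.

1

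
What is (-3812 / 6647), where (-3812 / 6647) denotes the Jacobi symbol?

Reduce the numerator: -3812 ≡ 2835 (mod 6647), so (-3812 / 6647) = (2835 / 6647).
Both 2835 ≡ 3 and 6647 ≡ 3 (mod 4), so reciprocity gives (2835 / 6647) = -(6647 / 2835). Reduce: 6647 ≡ 977 (mod 2835). Now have -(977 / 2835).
977 ≡ 1 (mod 4), so quadratic reciprocity gives (977 / 2835) = (2835 / 977). Reduce: 2835 ≡ 881 (mod 977). Now have -(881 / 977).
881 ≡ 1 (mod 4), so quadratic reciprocity gives (881 / 977) = (977 / 881). Reduce: 977 ≡ 96 (mod 881). Now have -(96 / 881).
Factor out 2: 96 = 2^5·3. Since 881 ≡ 1 (mod 8), (2 / 881) = +1, and (2 / 881)^5 = +1. Now have -(3 / 881).
881 ≡ 1 (mod 4), so quadratic reciprocity gives (3 / 881) = (881 / 3). Reduce: 881 ≡ 2 (mod 3). Now have -(2 / 3).
Factor out 2: 2 = 2. Since 3 ≡ 3 (mod 8), (2 / 3) = -1. Now have (1 / 3).
(1 / 3) = 1. Collecting the sign factors: 1.

1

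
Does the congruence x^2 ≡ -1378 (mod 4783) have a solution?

(-1378/4783)
  = (3405/4783)    [-1378 ≡ 3405 mod 4783]
  = (4783/3405)    [QR: 3405 ≡ 1 mod 4, sign kept]
  = (1378/3405)    [4783 ≡ 1378 mod 3405]
  = -(689/3405)    [3405 ≡ 5 mod 8 ⇒ (2/3405) = -1]
  = -(3405/689)    [QR: 689 ≡ 1 mod 4, sign kept]
  = -(649/689)    [3405 ≡ 649 mod 689]
  = -(689/649)    [QR: 649 ≡ 1 mod 4, sign kept]
  = -(40/649)    [689 ≡ 40 mod 649]
  = -(5/649)    [649 ≡ 1 mod 8 ⇒ (2/649)^3 = +1]
  = -(649/5)    [QR: 5 ≡ 1 mod 4, sign kept]
  = -(4/5)    [649 ≡ 4 mod 5]
  = -(1/5)    [5 ≡ 5 mod 8 ⇒ (2/5)^2 = +1]
  = -1    [(1/5) = 1]
The Legendre symbol is -1, so x^2 ≡ -1378 (mod 4783) has no solution.

no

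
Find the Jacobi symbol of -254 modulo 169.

1

Reduce the numerator: -254 ≡ 84 (mod 169), so (-254 / 169) = (84 / 169).
Factor out 2: 84 = 2^2·21. Since 169 ≡ 1 (mod 8), (2 / 169) = +1, and (2 / 169)^2 = +1. Now have (21 / 169).
21 ≡ 1 (mod 4), so quadratic reciprocity gives (21 / 169) = (169 / 21). Reduce: 169 ≡ 1 (mod 21). Now have (1 / 21).
(1 / 21) = 1. Collecting the sign factors: 1.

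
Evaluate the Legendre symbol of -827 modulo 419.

-1

(-827 / 419)
  = (11 / 419)    [-827 ≡ 11 mod 419]
  = -(419 / 11)    [QR: both ≡ 3 mod 4, sign flips]
  = -(1 / 11)    [419 ≡ 1 mod 11]
  = -1    [(1 / 11) = 1]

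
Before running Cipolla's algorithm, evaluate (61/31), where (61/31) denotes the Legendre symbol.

-1

Reduce the numerator: 61 ≡ 30 (mod 31), so (61/31) = (30/31).
Factor out 2: 30 = 2·15. Since 31 ≡ 7 (mod 8), (2/31) = +1. Now have (15/31).
Both 15 ≡ 3 and 31 ≡ 3 (mod 4), so reciprocity gives (15/31) = -(31/15). Reduce: 31 ≡ 1 (mod 15). Now have -(1/15).
(1/15) = 1. Collecting the sign factors: -1.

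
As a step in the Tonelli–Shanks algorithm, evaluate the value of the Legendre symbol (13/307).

-1

(13/307)
  = (307/13)    [QR: 13 ≡ 1 mod 4, sign kept]
  = (8/13)    [307 ≡ 8 mod 13]
  = -(1/13)    [13 ≡ 5 mod 8 ⇒ (2/13)^3 = -1]
  = -1    [(1/13) = 1]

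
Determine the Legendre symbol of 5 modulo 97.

-1

(5/97)
  = (97/5)    [QR: 5 ≡ 1 mod 4, sign kept]
  = (2/5)    [97 ≡ 2 mod 5]
  = -(1/5)    [5 ≡ 5 mod 8 ⇒ (2/5) = -1]
  = -1    [(1/5) = 1]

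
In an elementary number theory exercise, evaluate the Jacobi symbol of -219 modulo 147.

0

Pull out -1: (-219 / 147) = (-1 / 147)·(219 / 147). Since 147 ≡ 3 (mod 4), (-1 / 147) = -1. Now have -(219 / 147).
Reduce the numerator: 219 ≡ 72 (mod 147), so (219 / 147) = (72 / 147).
Factor out 2: 72 = 2^3·9. Since 147 ≡ 3 (mod 8), (2 / 147) = -1, and (2 / 147)^3 = -1. Now have (9 / 147).
9 ≡ 1 (mod 4), so quadratic reciprocity gives (9 / 147) = (147 / 9). Reduce: 147 ≡ 3 (mod 9). Now have (3 / 9).
9 ≡ 1 (mod 4), so quadratic reciprocity gives (3 / 9) = (9 / 3). Reduce: 9 ≡ 0 (mod 3). Now have (0 / 3).
The numerator is now 0 with denominator 3 > 1: the symbol is 0.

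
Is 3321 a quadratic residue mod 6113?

yes

3321 ≡ 1 (mod 4), so quadratic reciprocity gives (3321/6113) = (6113/3321). Reduce: 6113 ≡ 2792 (mod 3321). Now have (2792/3321).
Factor out 2: 2792 = 2^3·349. Since 3321 ≡ 1 (mod 8), (2/3321) = +1, and (2/3321)^3 = +1. Now have (349/3321).
349 ≡ 1 (mod 4), so quadratic reciprocity gives (349/3321) = (3321/349). Reduce: 3321 ≡ 180 (mod 349). Now have (180/349).
Factor out 2: 180 = 2^2·45. Since 349 ≡ 5 (mod 8), (2/349) = -1, and (2/349)^2 = +1. Now have (45/349).
45 ≡ 1 (mod 4), so quadratic reciprocity gives (45/349) = (349/45). Reduce: 349 ≡ 34 (mod 45). Now have (34/45).
Factor out 2: 34 = 2·17. Since 45 ≡ 5 (mod 8), (2/45) = -1. Now have -(17/45).
17 ≡ 1 (mod 4), so quadratic reciprocity gives (17/45) = (45/17). Reduce: 45 ≡ 11 (mod 17). Now have -(11/17).
17 ≡ 1 (mod 4), so quadratic reciprocity gives (11/17) = (17/11). Reduce: 17 ≡ 6 (mod 11). Now have -(6/11).
Factor out 2: 6 = 2·3. Since 11 ≡ 3 (mod 8), (2/11) = -1. Now have (3/11).
Both 3 ≡ 3 and 11 ≡ 3 (mod 4), so reciprocity gives (3/11) = -(11/3). Reduce: 11 ≡ 2 (mod 3). Now have -(2/3).
Factor out 2: 2 = 2. Since 3 ≡ 3 (mod 8), (2/3) = -1. Now have (1/3).
(1/3) = 1. Collecting the sign factors: 1.
The Legendre symbol is 1, so x^2 ≡ 3321 (mod 6113) has solution.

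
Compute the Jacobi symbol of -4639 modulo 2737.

-1

(-4639|2737)
  = (4639|2737)    [2737 ≡ 1 mod 4 ⇒ (-1|2737) = +1]
  = (1902|2737)    [4639 ≡ 1902 mod 2737]
  = (951|2737)    [2737 ≡ 1 mod 8 ⇒ (2|2737) = +1]
  = (2737|951)    [QR: 2737 ≡ 1 mod 4, sign kept]
  = (835|951)    [2737 ≡ 835 mod 951]
  = -(951|835)    [QR: both ≡ 3 mod 4, sign flips]
  = -(116|835)    [951 ≡ 116 mod 835]
  = -(29|835)    [835 ≡ 3 mod 8 ⇒ (2|835)^2 = +1]
  = -(835|29)    [QR: 29 ≡ 1 mod 4, sign kept]
  = -(23|29)    [835 ≡ 23 mod 29]
  = -(29|23)    [QR: 29 ≡ 1 mod 4, sign kept]
  = -(6|23)    [29 ≡ 6 mod 23]
  = -(3|23)    [23 ≡ 7 mod 8 ⇒ (2|23) = +1]
  = (23|3)    [QR: both ≡ 3 mod 4, sign flips]
  = (2|3)    [23 ≡ 2 mod 3]
  = -(1|3)    [3 ≡ 3 mod 8 ⇒ (2|3) = -1]
  = -1    [(1|3) = 1]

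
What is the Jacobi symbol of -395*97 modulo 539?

1

By multiplicativity, (-395·97|539) = (-395|539)·(97|539).
First factor (-395|539):
Pull out -1: (-395|539) = (-1|539)·(395|539). Since 539 ≡ 3 (mod 4), (-1|539) = -1. Now have -(395|539).
Both 395 ≡ 3 and 539 ≡ 3 (mod 4), so reciprocity gives (395|539) = -(539|395). Reduce: 539 ≡ 144 (mod 395). Now have (144|395).
Factor out 2: 144 = 2^4·9. Since 395 ≡ 3 (mod 8), (2|395) = -1, and (2|395)^4 = +1. Now have (9|395).
9 ≡ 1 (mod 4), so quadratic reciprocity gives (9|395) = (395|9). Reduce: 395 ≡ 8 (mod 9). Now have (8|9).
Factor out 2: 8 = 2^3. Since 9 ≡ 1 (mod 8), (2|9) = +1, and (2|9)^3 = +1. Now have (1|9).
(1|9) = 1. Collecting the sign factors: 1.
Second factor (97|539):
97 ≡ 1 (mod 4), so quadratic reciprocity gives (97|539) = (539|97). Reduce: 539 ≡ 54 (mod 97). Now have (54|97).
Factor out 2: 54 = 2·27. Since 97 ≡ 1 (mod 8), (2|97) = +1. Now have (27|97).
97 ≡ 1 (mod 4), so quadratic reciprocity gives (27|97) = (97|27). Reduce: 97 ≡ 16 (mod 27). Now have (16|27).
Factor out 2: 16 = 2^4. Since 27 ≡ 3 (mod 8), (2|27) = -1, and (2|27)^4 = +1. Now have (1|27).
(1|27) = 1. Collecting the sign factors: 1.
Product: (1)·(1) = 1.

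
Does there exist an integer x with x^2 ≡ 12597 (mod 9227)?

yes

Reduce the numerator: 12597 ≡ 3370 (mod 9227), so (12597/9227) = (3370/9227).
Factor out 2: 3370 = 2·1685. Since 9227 ≡ 3 (mod 8), (2/9227) = -1. Now have -(1685/9227).
1685 ≡ 1 (mod 4), so quadratic reciprocity gives (1685/9227) = (9227/1685). Reduce: 9227 ≡ 802 (mod 1685). Now have -(802/1685).
Factor out 2: 802 = 2·401. Since 1685 ≡ 5 (mod 8), (2/1685) = -1. Now have (401/1685).
401 ≡ 1 (mod 4), so quadratic reciprocity gives (401/1685) = (1685/401). Reduce: 1685 ≡ 81 (mod 401). Now have (81/401).
81 ≡ 1 (mod 4), so quadratic reciprocity gives (81/401) = (401/81). Reduce: 401 ≡ 77 (mod 81). Now have (77/81).
77 ≡ 1 (mod 4), so quadratic reciprocity gives (77/81) = (81/77). Reduce: 81 ≡ 4 (mod 77). Now have (4/77).
Factor out 2: 4 = 2^2. Since 77 ≡ 5 (mod 8), (2/77) = -1, and (2/77)^2 = +1. Now have (1/77).
(1/77) = 1. Collecting the sign factors: 1.
The Legendre symbol is 1, so x^2 ≡ 12597 (mod 9227) has solution.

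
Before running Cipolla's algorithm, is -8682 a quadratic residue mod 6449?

no

(-8682/6449)
  = (8682/6449)    [6449 ≡ 1 mod 4 ⇒ (-1/6449) = +1]
  = (2233/6449)    [8682 ≡ 2233 mod 6449]
  = (6449/2233)    [QR: 2233 ≡ 1 mod 4, sign kept]
  = (1983/2233)    [6449 ≡ 1983 mod 2233]
  = (2233/1983)    [QR: 2233 ≡ 1 mod 4, sign kept]
  = (250/1983)    [2233 ≡ 250 mod 1983]
  = (125/1983)    [1983 ≡ 7 mod 8 ⇒ (2/1983) = +1]
  = (1983/125)    [QR: 125 ≡ 1 mod 4, sign kept]
  = (108/125)    [1983 ≡ 108 mod 125]
  = (27/125)    [125 ≡ 5 mod 8 ⇒ (2/125)^2 = +1]
  = (125/27)    [QR: 125 ≡ 1 mod 4, sign kept]
  = (17/27)    [125 ≡ 17 mod 27]
  = (27/17)    [QR: 17 ≡ 1 mod 4, sign kept]
  = (10/17)    [27 ≡ 10 mod 17]
  = (5/17)    [17 ≡ 1 mod 8 ⇒ (2/17) = +1]
  = (17/5)    [QR: 5 ≡ 1 mod 4, sign kept]
  = (2/5)    [17 ≡ 2 mod 5]
  = -(1/5)    [5 ≡ 5 mod 8 ⇒ (2/5) = -1]
  = -1    [(1/5) = 1]
(-8682/6449) = -1, and 6449 is prime, so -8682 is not a quadratic residue mod 6449.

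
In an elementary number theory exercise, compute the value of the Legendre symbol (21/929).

21 ≡ 1 (mod 4), so quadratic reciprocity gives (21/929) = (929/21). Reduce: 929 ≡ 5 (mod 21). Now have (5/21).
5 ≡ 1 (mod 4), so quadratic reciprocity gives (5/21) = (21/5). Reduce: 21 ≡ 1 (mod 5). Now have (1/5).
(1/5) = 1. Collecting the sign factors: 1.

1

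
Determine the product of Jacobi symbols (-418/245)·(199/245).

-1

By multiplicativity, (-418·199/245) = (-418/245)·(199/245).
First factor (-418/245):
(-418/245)
  = (418/245)    [245 ≡ 1 mod 4 ⇒ (-1/245) = +1]
  = (173/245)    [418 ≡ 173 mod 245]
  = (245/173)    [QR: 173 ≡ 1 mod 4, sign kept]
  = (72/173)    [245 ≡ 72 mod 173]
  = -(9/173)    [173 ≡ 5 mod 8 ⇒ (2/173)^3 = -1]
  = -(173/9)    [QR: 9 ≡ 1 mod 4, sign kept]
  = -(2/9)    [173 ≡ 2 mod 9]
  = -(1/9)    [9 ≡ 1 mod 8 ⇒ (2/9) = +1]
  = -1    [(1/9) = 1]
Second factor (199/245):
(199/245)
  = (245/199)    [QR: 245 ≡ 1 mod 4, sign kept]
  = (46/199)    [245 ≡ 46 mod 199]
  = (23/199)    [199 ≡ 7 mod 8 ⇒ (2/199) = +1]
  = -(199/23)    [QR: both ≡ 3 mod 4, sign flips]
  = -(15/23)    [199 ≡ 15 mod 23]
  = (23/15)    [QR: both ≡ 3 mod 4, sign flips]
  = (8/15)    [23 ≡ 8 mod 15]
  = (1/15)    [15 ≡ 7 mod 8 ⇒ (2/15)^3 = +1]
  = 1    [(1/15) = 1]
Product: (-1)·(1) = -1.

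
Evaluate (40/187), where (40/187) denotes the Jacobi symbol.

(40/187)
  = -(5/187)    [187 ≡ 3 mod 8 ⇒ (2/187)^3 = -1]
  = -(187/5)    [QR: 5 ≡ 1 mod 4, sign kept]
  = -(2/5)    [187 ≡ 2 mod 5]
  = (1/5)    [5 ≡ 5 mod 8 ⇒ (2/5) = -1]
  = 1    [(1/5) = 1]

1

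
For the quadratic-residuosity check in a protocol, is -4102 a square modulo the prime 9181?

Pull out -1: (-4102/9181) = (-1/9181)·(4102/9181). Since 9181 ≡ 1 (mod 4), (-1/9181) = +1. Now have (4102/9181).
Factor out 2: 4102 = 2·2051. Since 9181 ≡ 5 (mod 8), (2/9181) = -1. Now have -(2051/9181).
9181 ≡ 1 (mod 4), so quadratic reciprocity gives (2051/9181) = (9181/2051). Reduce: 9181 ≡ 977 (mod 2051). Now have -(977/2051).
977 ≡ 1 (mod 4), so quadratic reciprocity gives (977/2051) = (2051/977). Reduce: 2051 ≡ 97 (mod 977). Now have -(97/977).
97 ≡ 1 (mod 4), so quadratic reciprocity gives (97/977) = (977/97). Reduce: 977 ≡ 7 (mod 97). Now have -(7/97).
97 ≡ 1 (mod 4), so quadratic reciprocity gives (7/97) = (97/7). Reduce: 97 ≡ 6 (mod 7). Now have -(6/7).
Factor out 2: 6 = 2·3. Since 7 ≡ 7 (mod 8), (2/7) = +1. Now have -(3/7).
Both 3 ≡ 3 and 7 ≡ 3 (mod 4), so reciprocity gives (3/7) = -(7/3). Reduce: 7 ≡ 1 (mod 3). Now have (1/3).
(1/3) = 1. Collecting the sign factors: 1.
(-4102/9181) = 1, and 9181 is prime, so -4102 is a quadratic residue mod 9181.

yes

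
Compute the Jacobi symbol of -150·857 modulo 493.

By multiplicativity, (-150·857|493) = (-150|493)·(857|493).
First factor (-150|493):
Reduce the numerator: -150 ≡ 343 (mod 493), so (-150|493) = (343|493).
493 ≡ 1 (mod 4), so quadratic reciprocity gives (343|493) = (493|343). Reduce: 493 ≡ 150 (mod 343). Now have (150|343).
Factor out 2: 150 = 2·75. Since 343 ≡ 7 (mod 8), (2|343) = +1. Now have (75|343).
Both 75 ≡ 3 and 343 ≡ 3 (mod 4), so reciprocity gives (75|343) = -(343|75). Reduce: 343 ≡ 43 (mod 75). Now have -(43|75).
Both 43 ≡ 3 and 75 ≡ 3 (mod 4), so reciprocity gives (43|75) = -(75|43). Reduce: 75 ≡ 32 (mod 43). Now have (32|43).
Factor out 2: 32 = 2^5. Since 43 ≡ 3 (mod 8), (2|43) = -1, and (2|43)^5 = -1. Now have -(1|43).
(1|43) = 1. Collecting the sign factors: -1.
Second factor (857|493):
Reduce the numerator: 857 ≡ 364 (mod 493), so (857|493) = (364|493).
Factor out 2: 364 = 2^2·91. Since 493 ≡ 5 (mod 8), (2|493) = -1, and (2|493)^2 = +1. Now have (91|493).
493 ≡ 1 (mod 4), so quadratic reciprocity gives (91|493) = (493|91). Reduce: 493 ≡ 38 (mod 91). Now have (38|91).
Factor out 2: 38 = 2·19. Since 91 ≡ 3 (mod 8), (2|91) = -1. Now have -(19|91).
Both 19 ≡ 3 and 91 ≡ 3 (mod 4), so reciprocity gives (19|91) = -(91|19). Reduce: 91 ≡ 15 (mod 19). Now have (15|19).
Both 15 ≡ 3 and 19 ≡ 3 (mod 4), so reciprocity gives (15|19) = -(19|15). Reduce: 19 ≡ 4 (mod 15). Now have -(4|15).
Factor out 2: 4 = 2^2. Since 15 ≡ 7 (mod 8), (2|15) = +1, and (2|15)^2 = +1. Now have -(1|15).
(1|15) = 1. Collecting the sign factors: -1.
Product: (-1)·(-1) = 1.

1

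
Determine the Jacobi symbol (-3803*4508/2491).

By multiplicativity, (-3803·4508/2491) = (-3803/2491)·(4508/2491).
First factor (-3803/2491):
(-3803/2491)
  = -(3803/2491)    [2491 ≡ 3 mod 4 ⇒ (-1/2491) = -1]
  = -(1312/2491)    [3803 ≡ 1312 mod 2491]
  = (41/2491)    [2491 ≡ 3 mod 8 ⇒ (2/2491)^5 = -1]
  = (2491/41)    [QR: 41 ≡ 1 mod 4, sign kept]
  = (31/41)    [2491 ≡ 31 mod 41]
  = (41/31)    [QR: 41 ≡ 1 mod 4, sign kept]
  = (10/31)    [41 ≡ 10 mod 31]
  = (5/31)    [31 ≡ 7 mod 8 ⇒ (2/31) = +1]
  = (31/5)    [QR: 5 ≡ 1 mod 4, sign kept]
  = (1/5)    [31 ≡ 1 mod 5]
  = 1    [(1/5) = 1]
Second factor (4508/2491):
(4508/2491)
  = (2017/2491)    [4508 ≡ 2017 mod 2491]
  = (2491/2017)    [QR: 2017 ≡ 1 mod 4, sign kept]
  = (474/2017)    [2491 ≡ 474 mod 2017]
  = (237/2017)    [2017 ≡ 1 mod 8 ⇒ (2/2017) = +1]
  = (2017/237)    [QR: 237 ≡ 1 mod 4, sign kept]
  = (121/237)    [2017 ≡ 121 mod 237]
  = (237/121)    [QR: 121 ≡ 1 mod 4, sign kept]
  = (116/121)    [237 ≡ 116 mod 121]
  = (29/121)    [121 ≡ 1 mod 8 ⇒ (2/121)^2 = +1]
  = (121/29)    [QR: 29 ≡ 1 mod 4, sign kept]
  = (5/29)    [121 ≡ 5 mod 29]
  = (29/5)    [QR: 5 ≡ 1 mod 4, sign kept]
  = (4/5)    [29 ≡ 4 mod 5]
  = (1/5)    [5 ≡ 5 mod 8 ⇒ (2/5)^2 = +1]
  = 1    [(1/5) = 1]
Product: (1)·(1) = 1.

1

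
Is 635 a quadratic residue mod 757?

no

757 ≡ 1 (mod 4), so quadratic reciprocity gives (635/757) = (757/635). Reduce: 757 ≡ 122 (mod 635). Now have (122/635).
Factor out 2: 122 = 2·61. Since 635 ≡ 3 (mod 8), (2/635) = -1. Now have -(61/635).
61 ≡ 1 (mod 4), so quadratic reciprocity gives (61/635) = (635/61). Reduce: 635 ≡ 25 (mod 61). Now have -(25/61).
25 ≡ 1 (mod 4), so quadratic reciprocity gives (25/61) = (61/25). Reduce: 61 ≡ 11 (mod 25). Now have -(11/25).
25 ≡ 1 (mod 4), so quadratic reciprocity gives (11/25) = (25/11). Reduce: 25 ≡ 3 (mod 11). Now have -(3/11).
Both 3 ≡ 3 and 11 ≡ 3 (mod 4), so reciprocity gives (3/11) = -(11/3). Reduce: 11 ≡ 2 (mod 3). Now have (2/3).
Factor out 2: 2 = 2. Since 3 ≡ 3 (mod 8), (2/3) = -1. Now have -(1/3).
(1/3) = 1. Collecting the sign factors: -1.
(635/757) = -1, and 757 is prime, so 635 is not a quadratic residue mod 757.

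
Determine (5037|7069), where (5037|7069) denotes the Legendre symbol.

1

(5037|7069)
  = (7069|5037)    [QR: 5037 ≡ 1 mod 4, sign kept]
  = (2032|5037)    [7069 ≡ 2032 mod 5037]
  = (127|5037)    [5037 ≡ 5 mod 8 ⇒ (2|5037)^4 = +1]
  = (5037|127)    [QR: 5037 ≡ 1 mod 4, sign kept]
  = (84|127)    [5037 ≡ 84 mod 127]
  = (21|127)    [127 ≡ 7 mod 8 ⇒ (2|127)^2 = +1]
  = (127|21)    [QR: 21 ≡ 1 mod 4, sign kept]
  = (1|21)    [127 ≡ 1 mod 21]
  = 1    [(1|21) = 1]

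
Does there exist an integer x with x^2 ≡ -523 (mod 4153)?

no

Reduce the numerator: -523 ≡ 3630 (mod 4153), so (-523/4153) = (3630/4153).
Factor out 2: 3630 = 2·1815. Since 4153 ≡ 1 (mod 8), (2/4153) = +1. Now have (1815/4153).
4153 ≡ 1 (mod 4), so quadratic reciprocity gives (1815/4153) = (4153/1815). Reduce: 4153 ≡ 523 (mod 1815). Now have (523/1815).
Both 523 ≡ 3 and 1815 ≡ 3 (mod 4), so reciprocity gives (523/1815) = -(1815/523). Reduce: 1815 ≡ 246 (mod 523). Now have -(246/523).
Factor out 2: 246 = 2·123. Since 523 ≡ 3 (mod 8), (2/523) = -1. Now have (123/523).
Both 123 ≡ 3 and 523 ≡ 3 (mod 4), so reciprocity gives (123/523) = -(523/123). Reduce: 523 ≡ 31 (mod 123). Now have -(31/123).
Both 31 ≡ 3 and 123 ≡ 3 (mod 4), so reciprocity gives (31/123) = -(123/31). Reduce: 123 ≡ 30 (mod 31). Now have (30/31).
Factor out 2: 30 = 2·15. Since 31 ≡ 7 (mod 8), (2/31) = +1. Now have (15/31).
Both 15 ≡ 3 and 31 ≡ 3 (mod 4), so reciprocity gives (15/31) = -(31/15). Reduce: 31 ≡ 1 (mod 15). Now have -(1/15).
(1/15) = 1. Collecting the sign factors: -1.
(-523/4153) = -1, and 4153 is prime, so -523 is not a quadratic residue mod 4153.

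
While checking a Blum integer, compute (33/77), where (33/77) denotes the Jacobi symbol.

0

(33/77)
  = (77/33)    [QR: 33 ≡ 1 mod 4, sign kept]
  = (11/33)    [77 ≡ 11 mod 33]
  = (33/11)    [QR: 33 ≡ 1 mod 4, sign kept]
  = (0/11)    [33 ≡ 0 mod 11]
  = 0    [numerator 0, gcd > 1]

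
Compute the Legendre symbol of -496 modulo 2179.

1

(-496|2179)
  = (1683|2179)    [-496 ≡ 1683 mod 2179]
  = -(2179|1683)    [QR: both ≡ 3 mod 4, sign flips]
  = -(496|1683)    [2179 ≡ 496 mod 1683]
  = -(31|1683)    [1683 ≡ 3 mod 8 ⇒ (2|1683)^4 = +1]
  = (1683|31)    [QR: both ≡ 3 mod 4, sign flips]
  = (9|31)    [1683 ≡ 9 mod 31]
  = (31|9)    [QR: 9 ≡ 1 mod 4, sign kept]
  = (4|9)    [31 ≡ 4 mod 9]
  = (1|9)    [9 ≡ 1 mod 8 ⇒ (2|9)^2 = +1]
  = 1    [(1|9) = 1]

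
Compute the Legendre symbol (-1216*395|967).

By multiplicativity, (-1216·395|967) = (-1216|967)·(395|967).
First factor (-1216|967):
Pull out -1: (-1216|967) = (-1|967)·(1216|967). Since 967 ≡ 3 (mod 4), (-1|967) = -1. Now have -(1216|967).
Reduce the numerator: 1216 ≡ 249 (mod 967), so (1216|967) = (249|967).
249 ≡ 1 (mod 4), so quadratic reciprocity gives (249|967) = (967|249). Reduce: 967 ≡ 220 (mod 249). Now have -(220|249).
Factor out 2: 220 = 2^2·55. Since 249 ≡ 1 (mod 8), (2|249) = +1, and (2|249)^2 = +1. Now have -(55|249).
249 ≡ 1 (mod 4), so quadratic reciprocity gives (55|249) = (249|55). Reduce: 249 ≡ 29 (mod 55). Now have -(29|55).
29 ≡ 1 (mod 4), so quadratic reciprocity gives (29|55) = (55|29). Reduce: 55 ≡ 26 (mod 29). Now have -(26|29).
Factor out 2: 26 = 2·13. Since 29 ≡ 5 (mod 8), (2|29) = -1. Now have (13|29).
13 ≡ 1 (mod 4), so quadratic reciprocity gives (13|29) = (29|13). Reduce: 29 ≡ 3 (mod 13). Now have (3|13).
13 ≡ 1 (mod 4), so quadratic reciprocity gives (3|13) = (13|3). Reduce: 13 ≡ 1 (mod 3). Now have (1|3).
(1|3) = 1. Collecting the sign factors: 1.
Second factor (395|967):
Both 395 ≡ 3 and 967 ≡ 3 (mod 4), so reciprocity gives (395|967) = -(967|395). Reduce: 967 ≡ 177 (mod 395). Now have -(177|395).
177 ≡ 1 (mod 4), so quadratic reciprocity gives (177|395) = (395|177). Reduce: 395 ≡ 41 (mod 177). Now have -(41|177).
41 ≡ 1 (mod 4), so quadratic reciprocity gives (41|177) = (177|41). Reduce: 177 ≡ 13 (mod 41). Now have -(13|41).
13 ≡ 1 (mod 4), so quadratic reciprocity gives (13|41) = (41|13). Reduce: 41 ≡ 2 (mod 13). Now have -(2|13).
Factor out 2: 2 = 2. Since 13 ≡ 5 (mod 8), (2|13) = -1. Now have (1|13).
(1|13) = 1. Collecting the sign factors: 1.
Product: (1)·(1) = 1.

1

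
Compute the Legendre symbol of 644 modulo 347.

1

(644/347)
  = (297/347)    [644 ≡ 297 mod 347]
  = (347/297)    [QR: 297 ≡ 1 mod 4, sign kept]
  = (50/297)    [347 ≡ 50 mod 297]
  = (25/297)    [297 ≡ 1 mod 8 ⇒ (2/297) = +1]
  = (297/25)    [QR: 25 ≡ 1 mod 4, sign kept]
  = (22/25)    [297 ≡ 22 mod 25]
  = (11/25)    [25 ≡ 1 mod 8 ⇒ (2/25) = +1]
  = (25/11)    [QR: 25 ≡ 1 mod 4, sign kept]
  = (3/11)    [25 ≡ 3 mod 11]
  = -(11/3)    [QR: both ≡ 3 mod 4, sign flips]
  = -(2/3)    [11 ≡ 2 mod 3]
  = (1/3)    [3 ≡ 3 mod 8 ⇒ (2/3) = -1]
  = 1    [(1/3) = 1]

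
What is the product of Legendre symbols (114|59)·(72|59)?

By multiplicativity, (114·72|59) = (114|59)·(72|59).
First factor (114|59):
(114|59)
  = (55|59)    [114 ≡ 55 mod 59]
  = -(59|55)    [QR: both ≡ 3 mod 4, sign flips]
  = -(4|55)    [59 ≡ 4 mod 55]
  = -(1|55)    [55 ≡ 7 mod 8 ⇒ (2|55)^2 = +1]
  = -1    [(1|55) = 1]
Second factor (72|59):
(72|59)
  = (13|59)    [72 ≡ 13 mod 59]
  = (59|13)    [QR: 13 ≡ 1 mod 4, sign kept]
  = (7|13)    [59 ≡ 7 mod 13]
  = (13|7)    [QR: 13 ≡ 1 mod 4, sign kept]
  = (6|7)    [13 ≡ 6 mod 7]
  = (3|7)    [7 ≡ 7 mod 8 ⇒ (2|7) = +1]
  = -(7|3)    [QR: both ≡ 3 mod 4, sign flips]
  = -(1|3)    [7 ≡ 1 mod 3]
  = -1    [(1|3) = 1]
Product: (-1)·(-1) = 1.

1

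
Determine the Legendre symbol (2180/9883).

(2180/9883)
  = (545/9883)    [9883 ≡ 3 mod 8 ⇒ (2/9883)^2 = +1]
  = (9883/545)    [QR: 545 ≡ 1 mod 4, sign kept]
  = (73/545)    [9883 ≡ 73 mod 545]
  = (545/73)    [QR: 73 ≡ 1 mod 4, sign kept]
  = (34/73)    [545 ≡ 34 mod 73]
  = (17/73)    [73 ≡ 1 mod 8 ⇒ (2/73) = +1]
  = (73/17)    [QR: 17 ≡ 1 mod 4, sign kept]
  = (5/17)    [73 ≡ 5 mod 17]
  = (17/5)    [QR: 5 ≡ 1 mod 4, sign kept]
  = (2/5)    [17 ≡ 2 mod 5]
  = -(1/5)    [5 ≡ 5 mod 8 ⇒ (2/5) = -1]
  = -1    [(1/5) = 1]

-1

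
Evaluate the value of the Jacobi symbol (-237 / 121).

(-237 / 121)
  = (5 / 121)    [-237 ≡ 5 mod 121]
  = (121 / 5)    [QR: 5 ≡ 1 mod 4, sign kept]
  = (1 / 5)    [121 ≡ 1 mod 5]
  = 1    [(1 / 5) = 1]

1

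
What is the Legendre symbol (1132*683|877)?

By multiplicativity, (1132·683|877) = (1132|877)·(683|877).
First factor (1132|877):
(1132|877)
  = (255|877)    [1132 ≡ 255 mod 877]
  = (877|255)    [QR: 877 ≡ 1 mod 4, sign kept]
  = (112|255)    [877 ≡ 112 mod 255]
  = (7|255)    [255 ≡ 7 mod 8 ⇒ (2|255)^4 = +1]
  = -(255|7)    [QR: both ≡ 3 mod 4, sign flips]
  = -(3|7)    [255 ≡ 3 mod 7]
  = (7|3)    [QR: both ≡ 3 mod 4, sign flips]
  = (1|3)    [7 ≡ 1 mod 3]
  = 1    [(1|3) = 1]
Second factor (683|877):
(683|877)
  = (877|683)    [QR: 877 ≡ 1 mod 4, sign kept]
  = (194|683)    [877 ≡ 194 mod 683]
  = -(97|683)    [683 ≡ 3 mod 8 ⇒ (2|683) = -1]
  = -(683|97)    [QR: 97 ≡ 1 mod 4, sign kept]
  = -(4|97)    [683 ≡ 4 mod 97]
  = -(1|97)    [97 ≡ 1 mod 8 ⇒ (2|97)^2 = +1]
  = -1    [(1|97) = 1]
Product: (1)·(-1) = -1.

-1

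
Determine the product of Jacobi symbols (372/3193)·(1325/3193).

0

By multiplicativity, (372·1325/3193) = (372/3193)·(1325/3193).
First factor (372/3193):
(372/3193)
  = (93/3193)    [3193 ≡ 1 mod 8 ⇒ (2/3193)^2 = +1]
  = (3193/93)    [QR: 93 ≡ 1 mod 4, sign kept]
  = (31/93)    [3193 ≡ 31 mod 93]
  = (93/31)    [QR: 93 ≡ 1 mod 4, sign kept]
  = (0/31)    [93 ≡ 0 mod 31]
  = 0    [numerator 0, gcd > 1]
Second factor (1325/3193):
(1325/3193)
  = (3193/1325)    [QR: 1325 ≡ 1 mod 4, sign kept]
  = (543/1325)    [3193 ≡ 543 mod 1325]
  = (1325/543)    [QR: 1325 ≡ 1 mod 4, sign kept]
  = (239/543)    [1325 ≡ 239 mod 543]
  = -(543/239)    [QR: both ≡ 3 mod 4, sign flips]
  = -(65/239)    [543 ≡ 65 mod 239]
  = -(239/65)    [QR: 65 ≡ 1 mod 4, sign kept]
  = -(44/65)    [239 ≡ 44 mod 65]
  = -(11/65)    [65 ≡ 1 mod 8 ⇒ (2/65)^2 = +1]
  = -(65/11)    [QR: 65 ≡ 1 mod 4, sign kept]
  = -(10/11)    [65 ≡ 10 mod 11]
  = (5/11)    [11 ≡ 3 mod 8 ⇒ (2/11) = -1]
  = (11/5)    [QR: 5 ≡ 1 mod 4, sign kept]
  = (1/5)    [11 ≡ 1 mod 5]
  = 1    [(1/5) = 1]
Product: (0)·(1) = 0.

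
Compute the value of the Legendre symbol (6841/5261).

-1

Reduce the numerator: 6841 ≡ 1580 (mod 5261), so (6841/5261) = (1580/5261).
Factor out 2: 1580 = 2^2·395. Since 5261 ≡ 5 (mod 8), (2/5261) = -1, and (2/5261)^2 = +1. Now have (395/5261).
5261 ≡ 1 (mod 4), so quadratic reciprocity gives (395/5261) = (5261/395). Reduce: 5261 ≡ 126 (mod 395). Now have (126/395).
Factor out 2: 126 = 2·63. Since 395 ≡ 3 (mod 8), (2/395) = -1. Now have -(63/395).
Both 63 ≡ 3 and 395 ≡ 3 (mod 4), so reciprocity gives (63/395) = -(395/63). Reduce: 395 ≡ 17 (mod 63). Now have (17/63).
17 ≡ 1 (mod 4), so quadratic reciprocity gives (17/63) = (63/17). Reduce: 63 ≡ 12 (mod 17). Now have (12/17).
Factor out 2: 12 = 2^2·3. Since 17 ≡ 1 (mod 8), (2/17) = +1, and (2/17)^2 = +1. Now have (3/17).
17 ≡ 1 (mod 4), so quadratic reciprocity gives (3/17) = (17/3). Reduce: 17 ≡ 2 (mod 3). Now have (2/3).
Factor out 2: 2 = 2. Since 3 ≡ 3 (mod 8), (2/3) = -1. Now have -(1/3).
(1/3) = 1. Collecting the sign factors: -1.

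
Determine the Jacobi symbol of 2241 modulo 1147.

1

Reduce the numerator: 2241 ≡ 1094 (mod 1147), so (2241/1147) = (1094/1147).
Factor out 2: 1094 = 2·547. Since 1147 ≡ 3 (mod 8), (2/1147) = -1. Now have -(547/1147).
Both 547 ≡ 3 and 1147 ≡ 3 (mod 4), so reciprocity gives (547/1147) = -(1147/547). Reduce: 1147 ≡ 53 (mod 547). Now have (53/547).
53 ≡ 1 (mod 4), so quadratic reciprocity gives (53/547) = (547/53). Reduce: 547 ≡ 17 (mod 53). Now have (17/53).
17 ≡ 1 (mod 4), so quadratic reciprocity gives (17/53) = (53/17). Reduce: 53 ≡ 2 (mod 17). Now have (2/17).
Factor out 2: 2 = 2. Since 17 ≡ 1 (mod 8), (2/17) = +1. Now have (1/17).
(1/17) = 1. Collecting the sign factors: 1.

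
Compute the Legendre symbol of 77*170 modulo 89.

By multiplicativity, (77·170/89) = (77/89)·(170/89).
First factor (77/89):
(77/89)
  = (89/77)    [QR: 77 ≡ 1 mod 4, sign kept]
  = (12/77)    [89 ≡ 12 mod 77]
  = (3/77)    [77 ≡ 5 mod 8 ⇒ (2/77)^2 = +1]
  = (77/3)    [QR: 77 ≡ 1 mod 4, sign kept]
  = (2/3)    [77 ≡ 2 mod 3]
  = -(1/3)    [3 ≡ 3 mod 8 ⇒ (2/3) = -1]
  = -1    [(1/3) = 1]
Second factor (170/89):
(170/89)
  = (81/89)    [170 ≡ 81 mod 89]
  = (89/81)    [QR: 81 ≡ 1 mod 4, sign kept]
  = (8/81)    [89 ≡ 8 mod 81]
  = (1/81)    [81 ≡ 1 mod 8 ⇒ (2/81)^3 = +1]
  = 1    [(1/81) = 1]
Product: (-1)·(1) = -1.

-1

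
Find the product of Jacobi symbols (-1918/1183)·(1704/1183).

By multiplicativity, (-1918·1704/1183) = (-1918/1183)·(1704/1183).
First factor (-1918/1183):
(-1918/1183)
  = -(1918/1183)    [1183 ≡ 3 mod 4 ⇒ (-1/1183) = -1]
  = -(735/1183)    [1918 ≡ 735 mod 1183]
  = (1183/735)    [QR: both ≡ 3 mod 4, sign flips]
  = (448/735)    [1183 ≡ 448 mod 735]
  = (7/735)    [735 ≡ 7 mod 8 ⇒ (2/735)^6 = +1]
  = -(735/7)    [QR: both ≡ 3 mod 4, sign flips]
  = -(0/7)    [735 ≡ 0 mod 7]
  = 0    [numerator 0, gcd > 1]
Second factor (1704/1183):
(1704/1183)
  = (521/1183)    [1704 ≡ 521 mod 1183]
  = (1183/521)    [QR: 521 ≡ 1 mod 4, sign kept]
  = (141/521)    [1183 ≡ 141 mod 521]
  = (521/141)    [QR: 141 ≡ 1 mod 4, sign kept]
  = (98/141)    [521 ≡ 98 mod 141]
  = -(49/141)    [141 ≡ 5 mod 8 ⇒ (2/141) = -1]
  = -(141/49)    [QR: 49 ≡ 1 mod 4, sign kept]
  = -(43/49)    [141 ≡ 43 mod 49]
  = -(49/43)    [QR: 49 ≡ 1 mod 4, sign kept]
  = -(6/43)    [49 ≡ 6 mod 43]
  = (3/43)    [43 ≡ 3 mod 8 ⇒ (2/43) = -1]
  = -(43/3)    [QR: both ≡ 3 mod 4, sign flips]
  = -(1/3)    [43 ≡ 1 mod 3]
  = -1    [(1/3) = 1]
Product: (0)·(-1) = 0.

0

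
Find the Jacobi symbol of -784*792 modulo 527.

By multiplicativity, (-784·792/527) = (-784/527)·(792/527).
First factor (-784/527):
Reduce the numerator: -784 ≡ 270 (mod 527), so (-784/527) = (270/527).
Factor out 2: 270 = 2·135. Since 527 ≡ 7 (mod 8), (2/527) = +1. Now have (135/527).
Both 135 ≡ 3 and 527 ≡ 3 (mod 4), so reciprocity gives (135/527) = -(527/135). Reduce: 527 ≡ 122 (mod 135). Now have -(122/135).
Factor out 2: 122 = 2·61. Since 135 ≡ 7 (mod 8), (2/135) = +1. Now have -(61/135).
61 ≡ 1 (mod 4), so quadratic reciprocity gives (61/135) = (135/61). Reduce: 135 ≡ 13 (mod 61). Now have -(13/61).
13 ≡ 1 (mod 4), so quadratic reciprocity gives (13/61) = (61/13). Reduce: 61 ≡ 9 (mod 13). Now have -(9/13).
9 ≡ 1 (mod 4), so quadratic reciprocity gives (9/13) = (13/9). Reduce: 13 ≡ 4 (mod 9). Now have -(4/9).
Factor out 2: 4 = 2^2. Since 9 ≡ 1 (mod 8), (2/9) = +1, and (2/9)^2 = +1. Now have -(1/9).
(1/9) = 1. Collecting the sign factors: -1.
Second factor (792/527):
Reduce the numerator: 792 ≡ 265 (mod 527), so (792/527) = (265/527).
265 ≡ 1 (mod 4), so quadratic reciprocity gives (265/527) = (527/265). Reduce: 527 ≡ 262 (mod 265). Now have (262/265).
Factor out 2: 262 = 2·131. Since 265 ≡ 1 (mod 8), (2/265) = +1. Now have (131/265).
265 ≡ 1 (mod 4), so quadratic reciprocity gives (131/265) = (265/131). Reduce: 265 ≡ 3 (mod 131). Now have (3/131).
Both 3 ≡ 3 and 131 ≡ 3 (mod 4), so reciprocity gives (3/131) = -(131/3). Reduce: 131 ≡ 2 (mod 3). Now have -(2/3).
Factor out 2: 2 = 2. Since 3 ≡ 3 (mod 8), (2/3) = -1. Now have (1/3).
(1/3) = 1. Collecting the sign factors: 1.
Product: (-1)·(1) = -1.

-1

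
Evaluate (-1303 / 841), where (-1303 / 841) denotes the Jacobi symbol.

1

(-1303 / 841)
  = (379 / 841)    [-1303 ≡ 379 mod 841]
  = (841 / 379)    [QR: 841 ≡ 1 mod 4, sign kept]
  = (83 / 379)    [841 ≡ 83 mod 379]
  = -(379 / 83)    [QR: both ≡ 3 mod 4, sign flips]
  = -(47 / 83)    [379 ≡ 47 mod 83]
  = (83 / 47)    [QR: both ≡ 3 mod 4, sign flips]
  = (36 / 47)    [83 ≡ 36 mod 47]
  = (9 / 47)    [47 ≡ 7 mod 8 ⇒ (2 / 47)^2 = +1]
  = (47 / 9)    [QR: 9 ≡ 1 mod 4, sign kept]
  = (2 / 9)    [47 ≡ 2 mod 9]
  = (1 / 9)    [9 ≡ 1 mod 8 ⇒ (2 / 9) = +1]
  = 1    [(1 / 9) = 1]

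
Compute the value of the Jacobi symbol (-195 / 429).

0

(-195 / 429)
  = (195 / 429)    [429 ≡ 1 mod 4 ⇒ (-1 / 429) = +1]
  = (429 / 195)    [QR: 429 ≡ 1 mod 4, sign kept]
  = (39 / 195)    [429 ≡ 39 mod 195]
  = -(195 / 39)    [QR: both ≡ 3 mod 4, sign flips]
  = -(0 / 39)    [195 ≡ 0 mod 39]
  = 0    [numerator 0, gcd > 1]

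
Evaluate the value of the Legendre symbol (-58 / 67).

1

Reduce the numerator: -58 ≡ 9 (mod 67), so (-58 / 67) = (9 / 67).
9 ≡ 1 (mod 4), so quadratic reciprocity gives (9 / 67) = (67 / 9). Reduce: 67 ≡ 4 (mod 9). Now have (4 / 9).
Factor out 2: 4 = 2^2. Since 9 ≡ 1 (mod 8), (2 / 9) = +1, and (2 / 9)^2 = +1. Now have (1 / 9).
(1 / 9) = 1. Collecting the sign factors: 1.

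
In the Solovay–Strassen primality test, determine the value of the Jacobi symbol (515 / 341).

1

(515 / 341)
  = (174 / 341)    [515 ≡ 174 mod 341]
  = -(87 / 341)    [341 ≡ 5 mod 8 ⇒ (2 / 341) = -1]
  = -(341 / 87)    [QR: 341 ≡ 1 mod 4, sign kept]
  = -(80 / 87)    [341 ≡ 80 mod 87]
  = -(5 / 87)    [87 ≡ 7 mod 8 ⇒ (2 / 87)^4 = +1]
  = -(87 / 5)    [QR: 5 ≡ 1 mod 4, sign kept]
  = -(2 / 5)    [87 ≡ 2 mod 5]
  = (1 / 5)    [5 ≡ 5 mod 8 ⇒ (2 / 5) = -1]
  = 1    [(1 / 5) = 1]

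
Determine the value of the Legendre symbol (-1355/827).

-1

(-1355/827)
  = (299/827)    [-1355 ≡ 299 mod 827]
  = -(827/299)    [QR: both ≡ 3 mod 4, sign flips]
  = -(229/299)    [827 ≡ 229 mod 299]
  = -(299/229)    [QR: 229 ≡ 1 mod 4, sign kept]
  = -(70/229)    [299 ≡ 70 mod 229]
  = (35/229)    [229 ≡ 5 mod 8 ⇒ (2/229) = -1]
  = (229/35)    [QR: 229 ≡ 1 mod 4, sign kept]
  = (19/35)    [229 ≡ 19 mod 35]
  = -(35/19)    [QR: both ≡ 3 mod 4, sign flips]
  = -(16/19)    [35 ≡ 16 mod 19]
  = -(1/19)    [19 ≡ 3 mod 8 ⇒ (2/19)^4 = +1]
  = -1    [(1/19) = 1]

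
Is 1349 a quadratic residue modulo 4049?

no

(1349|4049)
  = (4049|1349)    [QR: 1349 ≡ 1 mod 4, sign kept]
  = (2|1349)    [4049 ≡ 2 mod 1349]
  = -(1|1349)    [1349 ≡ 5 mod 8 ⇒ (2|1349) = -1]
  = -1    [(1|1349) = 1]
(1349|4049) = -1, and 4049 is prime, so 1349 is not a quadratic residue mod 4049.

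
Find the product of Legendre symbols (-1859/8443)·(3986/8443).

By multiplicativity, (-1859·3986/8443) = (-1859/8443)·(3986/8443).
First factor (-1859/8443):
(-1859/8443)
  = (6584/8443)    [-1859 ≡ 6584 mod 8443]
  = -(823/8443)    [8443 ≡ 3 mod 8 ⇒ (2/8443)^3 = -1]
  = (8443/823)    [QR: both ≡ 3 mod 4, sign flips]
  = (213/823)    [8443 ≡ 213 mod 823]
  = (823/213)    [QR: 213 ≡ 1 mod 4, sign kept]
  = (184/213)    [823 ≡ 184 mod 213]
  = -(23/213)    [213 ≡ 5 mod 8 ⇒ (2/213)^3 = -1]
  = -(213/23)    [QR: 213 ≡ 1 mod 4, sign kept]
  = -(6/23)    [213 ≡ 6 mod 23]
  = -(3/23)    [23 ≡ 7 mod 8 ⇒ (2/23) = +1]
  = (23/3)    [QR: both ≡ 3 mod 4, sign flips]
  = (2/3)    [23 ≡ 2 mod 3]
  = -(1/3)    [3 ≡ 3 mod 8 ⇒ (2/3) = -1]
  = -1    [(1/3) = 1]
Second factor (3986/8443):
(3986/8443)
  = -(1993/8443)    [8443 ≡ 3 mod 8 ⇒ (2/8443) = -1]
  = -(8443/1993)    [QR: 1993 ≡ 1 mod 4, sign kept]
  = -(471/1993)    [8443 ≡ 471 mod 1993]
  = -(1993/471)    [QR: 1993 ≡ 1 mod 4, sign kept]
  = -(109/471)    [1993 ≡ 109 mod 471]
  = -(471/109)    [QR: 109 ≡ 1 mod 4, sign kept]
  = -(35/109)    [471 ≡ 35 mod 109]
  = -(109/35)    [QR: 109 ≡ 1 mod 4, sign kept]
  = -(4/35)    [109 ≡ 4 mod 35]
  = -(1/35)    [35 ≡ 3 mod 8 ⇒ (2/35)^2 = +1]
  = -1    [(1/35) = 1]
Product: (-1)·(-1) = 1.

1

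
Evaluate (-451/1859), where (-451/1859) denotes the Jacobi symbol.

(-451/1859)
  = -(451/1859)    [1859 ≡ 3 mod 4 ⇒ (-1/1859) = -1]
  = (1859/451)    [QR: both ≡ 3 mod 4, sign flips]
  = (55/451)    [1859 ≡ 55 mod 451]
  = -(451/55)    [QR: both ≡ 3 mod 4, sign flips]
  = -(11/55)    [451 ≡ 11 mod 55]
  = (55/11)    [QR: both ≡ 3 mod 4, sign flips]
  = (0/11)    [55 ≡ 0 mod 11]
  = 0    [numerator 0, gcd > 1]

0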